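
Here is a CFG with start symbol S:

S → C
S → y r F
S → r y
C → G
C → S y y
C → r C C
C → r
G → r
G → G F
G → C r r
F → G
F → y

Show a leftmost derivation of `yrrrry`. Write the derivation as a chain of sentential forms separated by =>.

S => yrF   [S → y r F]
yrF => yrG   [F → G]
yrG => yrGF   [G → G F]
yrGF => yrCrrF   [G → C r r]
yrCrrF => yrrrrF   [C → r]
yrrrrF => yrrrry   [F → y]

S => yrF => yrG => yrGF => yrCrrF => yrrrrF => yrrrry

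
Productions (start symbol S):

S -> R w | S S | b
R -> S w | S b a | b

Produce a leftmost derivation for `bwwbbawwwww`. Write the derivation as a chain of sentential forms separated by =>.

S => SS => RwS => SwwS => bwwS => bwwRw => bwwSww => bwwRwww => bwwSwwww => bwwRwwwww => bwwSbawwwww => bwwbbawwwww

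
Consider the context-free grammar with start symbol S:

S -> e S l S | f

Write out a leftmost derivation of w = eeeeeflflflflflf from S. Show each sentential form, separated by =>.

S => eSlS   [S -> e S l S]
eSlS => eeSlSlS   [S -> e S l S]
eeSlSlS => eeeSlSlSlS   [S -> e S l S]
eeeSlSlSlS => eeeeSlSlSlSlS   [S -> e S l S]
eeeeSlSlSlSlS => eeeeeSlSlSlSlSlS   [S -> e S l S]
eeeeeSlSlSlSlSlS => eeeeeflSlSlSlSlS   [S -> f]
eeeeeflSlSlSlSlS => eeeeeflflSlSlSlS   [S -> f]
eeeeeflflSlSlSlS => eeeeeflflflSlSlS   [S -> f]
eeeeeflflflSlSlS => eeeeeflflflflSlS   [S -> f]
eeeeeflflflflSlS => eeeeeflflflflflS   [S -> f]
eeeeeflflflflflS => eeeeeflflflflflf   [S -> f]

S=>eSlS=>eeSlSlS=>eeeSlSlSlS=>eeeeSlSlSlSlS=>eeeeeSlSlSlSlSlS=>eeeeeflSlSlSlSlS=>eeeeeflflSlSlSlS=>eeeeeflflflSlSlS=>eeeeeflflflflSlS=>eeeeeflflflflflS=>eeeeeflflflflflf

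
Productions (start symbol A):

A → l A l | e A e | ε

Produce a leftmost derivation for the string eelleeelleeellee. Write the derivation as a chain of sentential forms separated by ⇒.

A ⇒ eAe ⇒ eeAee ⇒ eelAlee ⇒ eellAllee ⇒ eelleAellee ⇒ eelleeAeellee ⇒ eelleeeAeeellee ⇒ eelleeelAleeellee ⇒ eelleeelleeellee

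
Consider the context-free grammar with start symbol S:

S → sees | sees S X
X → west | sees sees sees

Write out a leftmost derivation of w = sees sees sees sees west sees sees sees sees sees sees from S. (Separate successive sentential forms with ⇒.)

S ⇒ sees S X ⇒ sees sees S X X ⇒ sees sees sees S X X X ⇒ sees sees sees sees X X X ⇒ sees sees sees sees west X X ⇒ sees sees sees sees west sees sees sees X ⇒ sees sees sees sees west sees sees sees sees sees sees

S ⇒ sees S X   [S → sees S X]
sees S X ⇒ sees sees S X X   [S → sees S X]
sees sees S X X ⇒ sees sees sees S X X X   [S → sees S X]
sees sees sees S X X X ⇒ sees sees sees sees X X X   [S → sees]
sees sees sees sees X X X ⇒ sees sees sees sees west X X   [X → west]
sees sees sees sees west X X ⇒ sees sees sees sees west sees sees sees X   [X → sees sees sees]
sees sees sees sees west sees sees sees X ⇒ sees sees sees sees west sees sees sees sees sees sees   [X → sees sees sees]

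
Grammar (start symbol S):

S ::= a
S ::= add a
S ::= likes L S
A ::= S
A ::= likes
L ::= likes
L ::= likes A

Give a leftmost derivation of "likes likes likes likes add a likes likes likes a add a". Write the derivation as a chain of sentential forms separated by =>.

S => likes L S => likes likes A S => likes likes S S => likes likes likes L S S => likes likes likes likes A S S => likes likes likes likes S S S => likes likes likes likes add a S S => likes likes likes likes add a likes L S S => likes likes likes likes add a likes likes A S S => likes likes likes likes add a likes likes likes S S => likes likes likes likes add a likes likes likes a S => likes likes likes likes add a likes likes likes a add a

S => likes L S   [S ::= likes L S]
likes L S => likes likes A S   [L ::= likes A]
likes likes A S => likes likes S S   [A ::= S]
likes likes S S => likes likes likes L S S   [S ::= likes L S]
likes likes likes L S S => likes likes likes likes A S S   [L ::= likes A]
likes likes likes likes A S S => likes likes likes likes S S S   [A ::= S]
likes likes likes likes S S S => likes likes likes likes add a S S   [S ::= add a]
likes likes likes likes add a S S => likes likes likes likes add a likes L S S   [S ::= likes L S]
likes likes likes likes add a likes L S S => likes likes likes likes add a likes likes A S S   [L ::= likes A]
likes likes likes likes add a likes likes A S S => likes likes likes likes add a likes likes likes S S   [A ::= likes]
likes likes likes likes add a likes likes likes S S => likes likes likes likes add a likes likes likes a S   [S ::= a]
likes likes likes likes add a likes likes likes a S => likes likes likes likes add a likes likes likes a add a   [S ::= add a]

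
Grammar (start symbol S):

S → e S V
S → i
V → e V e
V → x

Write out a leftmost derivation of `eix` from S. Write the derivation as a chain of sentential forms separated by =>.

S => eSV => eiV => eix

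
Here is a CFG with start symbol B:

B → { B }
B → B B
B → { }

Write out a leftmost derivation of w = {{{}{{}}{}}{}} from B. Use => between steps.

B => {B} => {BB} => {{B}B} => {{BB}B} => {{{}B}B} => {{{}BB}B} => {{{}{B}B}B} => {{{}{{}}B}B} => {{{}{{}}{}}B} => {{{}{{}}{}}{}}

B => {B}   [B → { B }]
{B} => {BB}   [B → B B]
{BB} => {{B}B}   [B → { B }]
{{B}B} => {{BB}B}   [B → B B]
{{BB}B} => {{{}B}B}   [B → { }]
{{{}B}B} => {{{}BB}B}   [B → B B]
{{{}BB}B} => {{{}{B}B}B}   [B → { B }]
{{{}{B}B}B} => {{{}{{}}B}B}   [B → { }]
{{{}{{}}B}B} => {{{}{{}}{}}B}   [B → { }]
{{{}{{}}{}}B} => {{{}{{}}{}}{}}   [B → { }]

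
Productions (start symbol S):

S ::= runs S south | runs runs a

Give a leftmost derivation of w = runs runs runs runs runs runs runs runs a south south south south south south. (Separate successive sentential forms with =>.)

S => runs S south => runs runs S south south => runs runs runs S south south south => runs runs runs runs S south south south south => runs runs runs runs runs S south south south south south => runs runs runs runs runs runs S south south south south south south => runs runs runs runs runs runs runs runs a south south south south south south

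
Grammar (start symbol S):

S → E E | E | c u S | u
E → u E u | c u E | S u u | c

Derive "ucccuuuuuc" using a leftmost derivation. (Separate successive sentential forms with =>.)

S => EE   [S → E E]
EE => uEuE   [E → u E u]
uEuE => uSuuuE   [E → S u u]
uSuuuE => uEEuuuE   [S → E E]
uEEuuuE => ucEuuuE   [E → c]
ucEuuuE => ucSuuuuuE   [E → S u u]
ucSuuuuuE => ucEEuuuuuE   [S → E E]
ucEEuuuuuE => uccEuuuuuE   [E → c]
uccEuuuuuE => ucccuuuuuE   [E → c]
ucccuuuuuE => ucccuuuuuc   [E → c]

S => EE => uEuE => uSuuuE => uEEuuuE => ucEuuuE => ucSuuuuuE => ucEEuuuuuE => uccEuuuuuE => ucccuuuuuE => ucccuuuuuc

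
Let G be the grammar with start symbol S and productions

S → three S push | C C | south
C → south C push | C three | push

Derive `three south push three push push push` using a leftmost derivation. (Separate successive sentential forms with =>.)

S => three S push => three C C push => three south C push C push => three south C three push C push => three south push three push C push => three south push three push push push

S => three S push   [S → three S push]
three S push => three C C push   [S → C C]
three C C push => three south C push C push   [C → south C push]
three south C push C push => three south C three push C push   [C → C three]
three south C three push C push => three south push three push C push   [C → push]
three south push three push C push => three south push three push push push   [C → push]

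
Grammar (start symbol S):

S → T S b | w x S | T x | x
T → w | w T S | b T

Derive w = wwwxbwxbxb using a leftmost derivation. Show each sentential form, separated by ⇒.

S ⇒ TSb   [S → T S b]
TSb ⇒ wTSSb   [T → w T S]
wTSSb ⇒ wwSSb   [T → w]
wwSSb ⇒ wwwxSSb   [S → w x S]
wwwxSSb ⇒ wwwxTSbSb   [S → T S b]
wwwxTSbSb ⇒ wwwxbTSbSb   [T → b T]
wwwxbTSbSb ⇒ wwwxbwSbSb   [T → w]
wwwxbwSbSb ⇒ wwwxbwxbSb   [S → x]
wwwxbwxbSb ⇒ wwwxbwxbxb   [S → x]

S ⇒ TSb ⇒ wTSSb ⇒ wwSSb ⇒ wwwxSSb ⇒ wwwxTSbSb ⇒ wwwxbTSbSb ⇒ wwwxbwSbSb ⇒ wwwxbwxbSb ⇒ wwwxbwxbxb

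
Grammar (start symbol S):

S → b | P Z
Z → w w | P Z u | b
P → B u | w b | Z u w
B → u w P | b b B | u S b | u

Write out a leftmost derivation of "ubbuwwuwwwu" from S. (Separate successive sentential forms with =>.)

S => PZ   [S → P Z]
PZ => BuZ   [P → B u]
BuZ => uSbuZ   [B → u S b]
uSbuZ => ubbuZ   [S → b]
ubbuZ => ubbuPZu   [Z → P Z u]
ubbuPZu => ubbuZuwZu   [P → Z u w]
ubbuZuwZu => ubbuwwuwZu   [Z → w w]
ubbuwwuwZu => ubbuwwuwwwu   [Z → w w]

S => PZ => BuZ => uSbuZ => ubbuZ => ubbuPZu => ubbuZuwZu => ubbuwwuwZu => ubbuwwuwwwu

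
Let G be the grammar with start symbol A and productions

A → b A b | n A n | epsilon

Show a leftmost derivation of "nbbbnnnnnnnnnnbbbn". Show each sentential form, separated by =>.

A=>nAn=>nbAbn=>nbbAbbn=>nbbbAbbbn=>nbbbnAnbbbn=>nbbbnnAnnbbbn=>nbbbnnnAnnnbbbn=>nbbbnnnnAnnnnbbbn=>nbbbnnnnnAnnnnnbbbn=>nbbbnnnnnnnnnnbbbn

A => nAn   [A → n A n]
nAn => nbAbn   [A → b A b]
nbAbn => nbbAbbn   [A → b A b]
nbbAbbn => nbbbAbbbn   [A → b A b]
nbbbAbbbn => nbbbnAnbbbn   [A → n A n]
nbbbnAnbbbn => nbbbnnAnnbbbn   [A → n A n]
nbbbnnAnnbbbn => nbbbnnnAnnnbbbn   [A → n A n]
nbbbnnnAnnnbbbn => nbbbnnnnAnnnnbbbn   [A → n A n]
nbbbnnnnAnnnnbbbn => nbbbnnnnnAnnnnnbbbn   [A → n A n]
nbbbnnnnnAnnnnnbbbn => nbbbnnnnnnnnnnbbbn   [A → epsilon]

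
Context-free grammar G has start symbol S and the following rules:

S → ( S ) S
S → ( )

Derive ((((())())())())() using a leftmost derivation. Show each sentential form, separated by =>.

S => (S)S   [S → ( S ) S]
(S)S => ((S)S)S   [S → ( S ) S]
((S)S)S => (((S)S)S)S   [S → ( S ) S]
(((S)S)S)S => ((((S)S)S)S)S   [S → ( S ) S]
((((S)S)S)S)S => ((((())S)S)S)S   [S → ( )]
((((())S)S)S)S => ((((())())S)S)S   [S → ( )]
((((())())S)S)S => ((((())())())S)S   [S → ( )]
((((())())())S)S => ((((())())())())S   [S → ( )]
((((())())())())S => ((((())())())())()   [S → ( )]

S => (S)S => ((S)S)S => (((S)S)S)S => ((((S)S)S)S)S => ((((())S)S)S)S => ((((())())S)S)S => ((((())())())S)S => ((((())())())())S => ((((())())())())()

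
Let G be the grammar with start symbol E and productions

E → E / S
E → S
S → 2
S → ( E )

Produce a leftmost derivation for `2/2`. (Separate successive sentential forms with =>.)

E => E/S => S/S => 2/S => 2/2

E => E/S   [E → E / S]
E/S => S/S   [E → S]
S/S => 2/S   [S → 2]
2/S => 2/2   [S → 2]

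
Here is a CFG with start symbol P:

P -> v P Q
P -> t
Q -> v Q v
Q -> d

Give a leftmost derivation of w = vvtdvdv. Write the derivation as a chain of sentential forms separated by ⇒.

P ⇒ vPQ ⇒ vvPQQ ⇒ vvtQQ ⇒ vvtdQ ⇒ vvtdvQv ⇒ vvtdvdv

P ⇒ vPQ   [P -> v P Q]
vPQ ⇒ vvPQQ   [P -> v P Q]
vvPQQ ⇒ vvtQQ   [P -> t]
vvtQQ ⇒ vvtdQ   [Q -> d]
vvtdQ ⇒ vvtdvQv   [Q -> v Q v]
vvtdvQv ⇒ vvtdvdv   [Q -> d]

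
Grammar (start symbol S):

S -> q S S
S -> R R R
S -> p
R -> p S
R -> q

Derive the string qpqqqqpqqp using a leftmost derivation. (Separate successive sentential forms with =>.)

S => qSS   [S -> q S S]
qSS => qRRRS   [S -> R R R]
qRRRS => qpSRRS   [R -> p S]
qpSRRS => qpqSSRRS   [S -> q S S]
qpqSSRRS => qpqRRRSRRS   [S -> R R R]
qpqRRRSRRS => qpqqRRSRRS   [R -> q]
qpqqRRSRRS => qpqqqRSRRS   [R -> q]
qpqqqRSRRS => qpqqqqSRRS   [R -> q]
qpqqqqSRRS => qpqqqqpRRS   [S -> p]
qpqqqqpRRS => qpqqqqpqRS   [R -> q]
qpqqqqpqRS => qpqqqqpqqS   [R -> q]
qpqqqqpqqS => qpqqqqpqqp   [S -> p]

S => qSS => qRRRS => qpSRRS => qpqSSRRS => qpqRRRSRRS => qpqqRRSRRS => qpqqqRSRRS => qpqqqqSRRS => qpqqqqpRRS => qpqqqqpqRS => qpqqqqpqqS => qpqqqqpqqp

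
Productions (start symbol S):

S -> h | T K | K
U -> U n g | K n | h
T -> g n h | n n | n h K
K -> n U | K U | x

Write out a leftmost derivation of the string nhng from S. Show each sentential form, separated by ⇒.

S⇒K⇒nU⇒nUng⇒nhng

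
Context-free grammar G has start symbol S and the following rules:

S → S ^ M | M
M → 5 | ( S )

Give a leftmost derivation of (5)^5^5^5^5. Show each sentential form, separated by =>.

S => S^M   [S → S ^ M]
S^M => S^M^M   [S → S ^ M]
S^M^M => S^M^M^M   [S → S ^ M]
S^M^M^M => S^M^M^M^M   [S → S ^ M]
S^M^M^M^M => M^M^M^M^M   [S → M]
M^M^M^M^M => (S)^M^M^M^M   [M → ( S )]
(S)^M^M^M^M => (M)^M^M^M^M   [S → M]
(M)^M^M^M^M => (5)^M^M^M^M   [M → 5]
(5)^M^M^M^M => (5)^5^M^M^M   [M → 5]
(5)^5^M^M^M => (5)^5^5^M^M   [M → 5]
(5)^5^5^M^M => (5)^5^5^5^M   [M → 5]
(5)^5^5^5^M => (5)^5^5^5^5   [M → 5]

S=>S^M=>S^M^M=>S^M^M^M=>S^M^M^M^M=>M^M^M^M^M=>(S)^M^M^M^M=>(M)^M^M^M^M=>(5)^M^M^M^M=>(5)^5^M^M^M=>(5)^5^5^M^M=>(5)^5^5^5^M=>(5)^5^5^5^5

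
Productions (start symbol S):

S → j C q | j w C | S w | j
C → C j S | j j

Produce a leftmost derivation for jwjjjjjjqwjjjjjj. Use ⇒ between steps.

S ⇒ jwC ⇒ jwCjS ⇒ jwCjSjS ⇒ jwCjSjSjS ⇒ jwCjSjSjSjS ⇒ jwjjjSjSjSjS ⇒ jwjjjSwjSjSjS ⇒ jwjjjjCqwjSjSjS ⇒ jwjjjjjjqwjSjSjS ⇒ jwjjjjjjqwjjjSjS ⇒ jwjjjjjjqwjjjjjS ⇒ jwjjjjjjqwjjjjjj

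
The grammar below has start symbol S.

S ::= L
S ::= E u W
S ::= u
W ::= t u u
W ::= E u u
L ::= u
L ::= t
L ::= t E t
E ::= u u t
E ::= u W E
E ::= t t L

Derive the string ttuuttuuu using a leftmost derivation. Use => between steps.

S => EuW => ttLuW => ttuuW => ttuuEuu => ttuuttLuu => ttuuttuuu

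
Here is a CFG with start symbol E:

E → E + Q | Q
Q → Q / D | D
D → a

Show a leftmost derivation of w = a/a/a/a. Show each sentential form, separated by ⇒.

E ⇒ Q ⇒ Q/D ⇒ Q/D/D ⇒ Q/D/D/D ⇒ D/D/D/D ⇒ a/D/D/D ⇒ a/a/D/D ⇒ a/a/a/D ⇒ a/a/a/a

E ⇒ Q   [E → Q]
Q ⇒ Q/D   [Q → Q / D]
Q/D ⇒ Q/D/D   [Q → Q / D]
Q/D/D ⇒ Q/D/D/D   [Q → Q / D]
Q/D/D/D ⇒ D/D/D/D   [Q → D]
D/D/D/D ⇒ a/D/D/D   [D → a]
a/D/D/D ⇒ a/a/D/D   [D → a]
a/a/D/D ⇒ a/a/a/D   [D → a]
a/a/a/D ⇒ a/a/a/a   [D → a]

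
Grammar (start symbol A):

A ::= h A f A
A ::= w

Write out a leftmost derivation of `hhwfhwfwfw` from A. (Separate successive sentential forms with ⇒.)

A ⇒ hAfA   [A ::= h A f A]
hAfA ⇒ hhAfAfA   [A ::= h A f A]
hhAfAfA ⇒ hhwfAfA   [A ::= w]
hhwfAfA ⇒ hhwfhAfAfA   [A ::= h A f A]
hhwfhAfAfA ⇒ hhwfhwfAfA   [A ::= w]
hhwfhwfAfA ⇒ hhwfhwfwfA   [A ::= w]
hhwfhwfwfA ⇒ hhwfhwfwfw   [A ::= w]

A ⇒ hAfA ⇒ hhAfAfA ⇒ hhwfAfA ⇒ hhwfhAfAfA ⇒ hhwfhwfAfA ⇒ hhwfhwfwfA ⇒ hhwfhwfwfw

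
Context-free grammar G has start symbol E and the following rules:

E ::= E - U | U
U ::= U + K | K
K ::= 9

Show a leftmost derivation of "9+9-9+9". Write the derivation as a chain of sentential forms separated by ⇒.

E⇒E-U⇒U-U⇒U+K-U⇒K+K-U⇒9+K-U⇒9+9-U⇒9+9-U+K⇒9+9-K+K⇒9+9-9+K⇒9+9-9+9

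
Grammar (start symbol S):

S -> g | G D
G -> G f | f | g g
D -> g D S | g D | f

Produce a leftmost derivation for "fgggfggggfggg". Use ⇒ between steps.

S⇒GD⇒fD⇒fgD⇒fggDS⇒fgggDSS⇒fgggfSS⇒fgggfGDS⇒fgggfggDS⇒fgggfgggDSS⇒fgggfggggDSSS⇒fgggfggggfSSS⇒fgggfggggfgSS⇒fgggfggggfggS⇒fgggfggggfggg

S ⇒ GD   [S -> G D]
GD ⇒ fD   [G -> f]
fD ⇒ fgD   [D -> g D]
fgD ⇒ fggDS   [D -> g D S]
fggDS ⇒ fgggDSS   [D -> g D S]
fgggDSS ⇒ fgggfSS   [D -> f]
fgggfSS ⇒ fgggfGDS   [S -> G D]
fgggfGDS ⇒ fgggfggDS   [G -> g g]
fgggfggDS ⇒ fgggfgggDSS   [D -> g D S]
fgggfgggDSS ⇒ fgggfggggDSSS   [D -> g D S]
fgggfggggDSSS ⇒ fgggfggggfSSS   [D -> f]
fgggfggggfSSS ⇒ fgggfggggfgSS   [S -> g]
fgggfggggfgSS ⇒ fgggfggggfggS   [S -> g]
fgggfggggfggS ⇒ fgggfggggfggg   [S -> g]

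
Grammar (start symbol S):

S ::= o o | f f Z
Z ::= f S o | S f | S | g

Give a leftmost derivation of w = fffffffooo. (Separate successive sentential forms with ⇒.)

S ⇒ ffZ ⇒ ffS ⇒ ffffZ ⇒ fffffSo ⇒ fffffffZo ⇒ fffffffSo ⇒ fffffffooo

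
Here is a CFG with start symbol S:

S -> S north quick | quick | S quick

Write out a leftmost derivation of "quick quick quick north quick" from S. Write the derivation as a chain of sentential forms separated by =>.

S => S north quick   [S -> S north quick]
S north quick => S quick north quick   [S -> S quick]
S quick north quick => S quick quick north quick   [S -> S quick]
S quick quick north quick => quick quick quick north quick   [S -> quick]

S => S north quick => S quick north quick => S quick quick north quick => quick quick quick north quick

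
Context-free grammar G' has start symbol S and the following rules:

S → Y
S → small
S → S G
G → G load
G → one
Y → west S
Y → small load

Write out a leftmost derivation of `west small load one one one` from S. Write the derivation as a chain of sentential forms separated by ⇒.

S ⇒ S G   [S → S G]
S G ⇒ S G G   [S → S G]
S G G ⇒ S G G G   [S → S G]
S G G G ⇒ Y G G G   [S → Y]
Y G G G ⇒ west S G G G   [Y → west S]
west S G G G ⇒ west Y G G G   [S → Y]
west Y G G G ⇒ west small load G G G   [Y → small load]
west small load G G G ⇒ west small load one G G   [G → one]
west small load one G G ⇒ west small load one one G   [G → one]
west small load one one G ⇒ west small load one one one   [G → one]

S ⇒ S G ⇒ S G G ⇒ S G G G ⇒ Y G G G ⇒ west S G G G ⇒ west Y G G G ⇒ west small load G G G ⇒ west small load one G G ⇒ west small load one one G ⇒ west small load one one one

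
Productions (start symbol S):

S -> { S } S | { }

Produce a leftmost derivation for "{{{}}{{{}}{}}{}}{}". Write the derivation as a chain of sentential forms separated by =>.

S => {S}S   [S -> { S } S]
{S}S => {{S}S}S   [S -> { S } S]
{{S}S}S => {{{}}S}S   [S -> { }]
{{{}}S}S => {{{}}{S}S}S   [S -> { S } S]
{{{}}{S}S}S => {{{}}{{S}S}S}S   [S -> { S } S]
{{{}}{{S}S}S}S => {{{}}{{{}}S}S}S   [S -> { }]
{{{}}{{{}}S}S}S => {{{}}{{{}}{}}S}S   [S -> { }]
{{{}}{{{}}{}}S}S => {{{}}{{{}}{}}{}}S   [S -> { }]
{{{}}{{{}}{}}{}}S => {{{}}{{{}}{}}{}}{}   [S -> { }]

S => {S}S => {{S}S}S => {{{}}S}S => {{{}}{S}S}S => {{{}}{{S}S}S}S => {{{}}{{{}}S}S}S => {{{}}{{{}}{}}S}S => {{{}}{{{}}{}}{}}S => {{{}}{{{}}{}}{}}{}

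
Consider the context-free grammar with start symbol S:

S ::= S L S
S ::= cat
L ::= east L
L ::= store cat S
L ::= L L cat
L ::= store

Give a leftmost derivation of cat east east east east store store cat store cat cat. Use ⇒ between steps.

S ⇒ S L S ⇒ cat L S ⇒ cat L L cat S ⇒ cat L L cat L cat S ⇒ cat east L L cat L cat S ⇒ cat east east L L cat L cat S ⇒ cat east east east L L cat L cat S ⇒ cat east east east east L L cat L cat S ⇒ cat east east east east store L cat L cat S ⇒ cat east east east east store store cat L cat S ⇒ cat east east east east store store cat store cat S ⇒ cat east east east east store store cat store cat cat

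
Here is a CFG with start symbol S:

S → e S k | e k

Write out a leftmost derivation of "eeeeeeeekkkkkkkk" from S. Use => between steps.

S => eSk => eeSkk => eeeSkkk => eeeeSkkkk => eeeeeSkkkkk => eeeeeeSkkkkkk => eeeeeeeSkkkkkkk => eeeeeeeekkkkkkkk

S => eSk   [S → e S k]
eSk => eeSkk   [S → e S k]
eeSkk => eeeSkkk   [S → e S k]
eeeSkkk => eeeeSkkkk   [S → e S k]
eeeeSkkkk => eeeeeSkkkkk   [S → e S k]
eeeeeSkkkkk => eeeeeeSkkkkkk   [S → e S k]
eeeeeeSkkkkkk => eeeeeeeSkkkkkkk   [S → e S k]
eeeeeeeSkkkkkkk => eeeeeeeekkkkkkkk   [S → e k]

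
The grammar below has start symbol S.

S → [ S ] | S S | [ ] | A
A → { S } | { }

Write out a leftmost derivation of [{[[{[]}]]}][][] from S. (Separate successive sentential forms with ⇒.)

S⇒SS⇒SSS⇒[S]SS⇒[A]SS⇒[{S}]SS⇒[{[S]}]SS⇒[{[[S]]}]SS⇒[{[[A]]}]SS⇒[{[[{S}]]}]SS⇒[{[[{[]}]]}]SS⇒[{[[{[]}]]}][]S⇒[{[[{[]}]]}][][]

S ⇒ SS   [S → S S]
SS ⇒ SSS   [S → S S]
SSS ⇒ [S]SS   [S → [ S ]]
[S]SS ⇒ [A]SS   [S → A]
[A]SS ⇒ [{S}]SS   [A → { S }]
[{S}]SS ⇒ [{[S]}]SS   [S → [ S ]]
[{[S]}]SS ⇒ [{[[S]]}]SS   [S → [ S ]]
[{[[S]]}]SS ⇒ [{[[A]]}]SS   [S → A]
[{[[A]]}]SS ⇒ [{[[{S}]]}]SS   [A → { S }]
[{[[{S}]]}]SS ⇒ [{[[{[]}]]}]SS   [S → [ ]]
[{[[{[]}]]}]SS ⇒ [{[[{[]}]]}][]S   [S → [ ]]
[{[[{[]}]]}][]S ⇒ [{[[{[]}]]}][][]   [S → [ ]]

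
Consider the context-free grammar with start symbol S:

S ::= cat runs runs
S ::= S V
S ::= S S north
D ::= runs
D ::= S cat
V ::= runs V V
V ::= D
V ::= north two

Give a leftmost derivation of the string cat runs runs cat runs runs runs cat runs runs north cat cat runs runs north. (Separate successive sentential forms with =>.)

S => S S north   [S ::= S S north]
S S north => S V S north   [S ::= S V]
S V S north => cat runs runs V S north   [S ::= cat runs runs]
cat runs runs V S north => cat runs runs D S north   [V ::= D]
cat runs runs D S north => cat runs runs S cat S north   [D ::= S cat]
cat runs runs S cat S north => cat runs runs S S north cat S north   [S ::= S S north]
cat runs runs S S north cat S north => cat runs runs S V S north cat S north   [S ::= S V]
cat runs runs S V S north cat S north => cat runs runs cat runs runs V S north cat S north   [S ::= cat runs runs]
cat runs runs cat runs runs V S north cat S north => cat runs runs cat runs runs D S north cat S north   [V ::= D]
cat runs runs cat runs runs D S north cat S north => cat runs runs cat runs runs runs S north cat S north   [D ::= runs]
cat runs runs cat runs runs runs S north cat S north => cat runs runs cat runs runs runs cat runs runs north cat S north   [S ::= cat runs runs]
cat runs runs cat runs runs runs cat runs runs north cat S north => cat runs runs cat runs runs runs cat runs runs north cat cat runs runs north   [S ::= cat runs runs]

S => S S north => S V S north => cat runs runs V S north => cat runs runs D S north => cat runs runs S cat S north => cat runs runs S S north cat S north => cat runs runs S V S north cat S north => cat runs runs cat runs runs V S north cat S north => cat runs runs cat runs runs D S north cat S north => cat runs runs cat runs runs runs S north cat S north => cat runs runs cat runs runs runs cat runs runs north cat S north => cat runs runs cat runs runs runs cat runs runs north cat cat runs runs north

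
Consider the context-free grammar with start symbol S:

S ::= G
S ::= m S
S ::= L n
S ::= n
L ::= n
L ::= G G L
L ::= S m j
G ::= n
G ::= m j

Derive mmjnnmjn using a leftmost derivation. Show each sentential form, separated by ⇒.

S ⇒ mS ⇒ mLn ⇒ mGGLn ⇒ mmjGLn ⇒ mmjnLn ⇒ mmjnSmjn ⇒ mmjnGmjn ⇒ mmjnnmjn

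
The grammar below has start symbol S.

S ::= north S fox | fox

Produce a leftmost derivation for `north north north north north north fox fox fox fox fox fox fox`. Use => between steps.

S => north S fox   [S ::= north S fox]
north S fox => north north S fox fox   [S ::= north S fox]
north north S fox fox => north north north S fox fox fox   [S ::= north S fox]
north north north S fox fox fox => north north north north S fox fox fox fox   [S ::= north S fox]
north north north north S fox fox fox fox => north north north north north S fox fox fox fox fox   [S ::= north S fox]
north north north north north S fox fox fox fox fox => north north north north north north S fox fox fox fox fox fox   [S ::= north S fox]
north north north north north north S fox fox fox fox fox fox => north north north north north north fox fox fox fox fox fox fox   [S ::= fox]

S => north S fox => north north S fox fox => north north north S fox fox fox => north north north north S fox fox fox fox => north north north north north S fox fox fox fox fox => north north north north north north S fox fox fox fox fox fox => north north north north north north fox fox fox fox fox fox fox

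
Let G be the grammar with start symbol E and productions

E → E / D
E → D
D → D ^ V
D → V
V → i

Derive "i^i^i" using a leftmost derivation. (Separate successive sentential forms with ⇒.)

E ⇒ D ⇒ D^V ⇒ D^V^V ⇒ V^V^V ⇒ i^V^V ⇒ i^i^V ⇒ i^i^i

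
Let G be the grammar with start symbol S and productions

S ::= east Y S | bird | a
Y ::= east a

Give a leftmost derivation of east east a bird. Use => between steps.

S => east Y S => east east a S => east east a bird

S => east Y S   [S ::= east Y S]
east Y S => east east a S   [Y ::= east a]
east east a S => east east a bird   [S ::= bird]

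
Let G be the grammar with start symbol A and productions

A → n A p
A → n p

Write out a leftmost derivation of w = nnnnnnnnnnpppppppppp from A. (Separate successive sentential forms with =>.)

A => nAp => nnApp => nnnAppp => nnnnApppp => nnnnnAppppp => nnnnnnApppppp => nnnnnnnAppppppp => nnnnnnnnApppppppp => nnnnnnnnnAppppppppp => nnnnnnnnnnpppppppppp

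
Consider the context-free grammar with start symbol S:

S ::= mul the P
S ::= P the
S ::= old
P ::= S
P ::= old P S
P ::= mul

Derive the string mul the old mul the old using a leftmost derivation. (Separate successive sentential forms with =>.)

S => mul the P => mul the old P S => mul the old S S => mul the old P the S => mul the old mul the S => mul the old mul the old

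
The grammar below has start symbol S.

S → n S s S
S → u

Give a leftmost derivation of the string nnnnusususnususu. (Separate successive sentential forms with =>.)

S=>nSsS=>nnSsSsS=>nnnSsSsSsS=>nnnnSsSsSsSsS=>nnnnusSsSsSsS=>nnnnususSsSsS=>nnnnusususSsS=>nnnnusususnSsSsS=>nnnnusususnusSsS=>nnnnusususnususS=>nnnnusususnususu

S => nSsS   [S → n S s S]
nSsS => nnSsSsS   [S → n S s S]
nnSsSsS => nnnSsSsSsS   [S → n S s S]
nnnSsSsSsS => nnnnSsSsSsSsS   [S → n S s S]
nnnnSsSsSsSsS => nnnnusSsSsSsS   [S → u]
nnnnusSsSsSsS => nnnnususSsSsS   [S → u]
nnnnususSsSsS => nnnnusususSsS   [S → u]
nnnnusususSsS => nnnnusususnSsSsS   [S → n S s S]
nnnnusususnSsSsS => nnnnusususnusSsS   [S → u]
nnnnusususnusSsS => nnnnusususnususS   [S → u]
nnnnusususnususS => nnnnusususnususu   [S → u]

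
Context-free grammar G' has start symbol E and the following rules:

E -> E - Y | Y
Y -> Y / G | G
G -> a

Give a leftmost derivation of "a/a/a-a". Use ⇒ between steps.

E ⇒ E-Y ⇒ Y-Y ⇒ Y/G-Y ⇒ Y/G/G-Y ⇒ G/G/G-Y ⇒ a/G/G-Y ⇒ a/a/G-Y ⇒ a/a/a-Y ⇒ a/a/a-G ⇒ a/a/a-a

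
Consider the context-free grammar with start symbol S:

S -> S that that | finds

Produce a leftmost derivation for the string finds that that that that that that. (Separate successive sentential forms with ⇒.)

S ⇒ S that that   [S -> S that that]
S that that ⇒ S that that that that   [S -> S that that]
S that that that that ⇒ S that that that that that that   [S -> S that that]
S that that that that that that ⇒ finds that that that that that that   [S -> finds]

S ⇒ S that that ⇒ S that that that that ⇒ S that that that that that that ⇒ finds that that that that that that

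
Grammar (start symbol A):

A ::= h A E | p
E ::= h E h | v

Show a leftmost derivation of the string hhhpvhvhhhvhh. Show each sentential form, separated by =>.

A => hAE => hhAEE => hhhAEEE => hhhpEEE => hhhpvEE => hhhpvhEhE => hhhpvhvhE => hhhpvhvhhEh => hhhpvhvhhhEhh => hhhpvhvhhhvhh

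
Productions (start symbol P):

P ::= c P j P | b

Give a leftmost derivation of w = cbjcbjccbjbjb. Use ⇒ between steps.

P ⇒ cPjP ⇒ cbjP ⇒ cbjcPjP ⇒ cbjcbjP ⇒ cbjcbjcPjP ⇒ cbjcbjccPjPjP ⇒ cbjcbjccbjPjP ⇒ cbjcbjccbjbjP ⇒ cbjcbjccbjbjb

P ⇒ cPjP   [P ::= c P j P]
cPjP ⇒ cbjP   [P ::= b]
cbjP ⇒ cbjcPjP   [P ::= c P j P]
cbjcPjP ⇒ cbjcbjP   [P ::= b]
cbjcbjP ⇒ cbjcbjcPjP   [P ::= c P j P]
cbjcbjcPjP ⇒ cbjcbjccPjPjP   [P ::= c P j P]
cbjcbjccPjPjP ⇒ cbjcbjccbjPjP   [P ::= b]
cbjcbjccbjPjP ⇒ cbjcbjccbjbjP   [P ::= b]
cbjcbjccbjbjP ⇒ cbjcbjccbjbjb   [P ::= b]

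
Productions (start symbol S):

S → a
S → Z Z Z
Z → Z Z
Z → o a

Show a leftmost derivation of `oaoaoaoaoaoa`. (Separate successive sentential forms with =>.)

S => ZZZ   [S → Z Z Z]
ZZZ => ZZZZ   [Z → Z Z]
ZZZZ => oaZZZ   [Z → o a]
oaZZZ => oaZZZZ   [Z → Z Z]
oaZZZZ => oaZZZZZ   [Z → Z Z]
oaZZZZZ => oaoaZZZZ   [Z → o a]
oaoaZZZZ => oaoaoaZZZ   [Z → o a]
oaoaoaZZZ => oaoaoaoaZZ   [Z → o a]
oaoaoaoaZZ => oaoaoaoaoaZ   [Z → o a]
oaoaoaoaoaZ => oaoaoaoaoaoa   [Z → o a]

S => ZZZ => ZZZZ => oaZZZ => oaZZZZ => oaZZZZZ => oaoaZZZZ => oaoaoaZZZ => oaoaoaoaZZ => oaoaoaoaoaZ => oaoaoaoaoaoa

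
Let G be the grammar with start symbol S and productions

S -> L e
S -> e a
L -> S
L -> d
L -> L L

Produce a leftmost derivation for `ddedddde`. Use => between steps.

S => Le => LLe => LLLe => LLLLe => LLLLLe => SLLLLe => LeLLLLe => LLeLLLLe => dLeLLLLe => ddeLLLLe => ddedLLLe => ddeddLLe => ddedddLe => ddedddde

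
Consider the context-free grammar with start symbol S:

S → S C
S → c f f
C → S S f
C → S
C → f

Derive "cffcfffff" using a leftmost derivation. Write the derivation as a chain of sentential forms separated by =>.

S => SC   [S → S C]
SC => SCC   [S → S C]
SCC => SCCC   [S → S C]
SCCC => cffCCC   [S → c f f]
cffCCC => cffSCC   [C → S]
cffSCC => cffSCCC   [S → S C]
cffSCCC => cffcffCCC   [S → c f f]
cffcffCCC => cffcfffCC   [C → f]
cffcfffCC => cffcffffC   [C → f]
cffcffffC => cffcfffff   [C → f]

S => SC => SCC => SCCC => cffCCC => cffSCC => cffSCCC => cffcffCCC => cffcfffCC => cffcffffC => cffcfffff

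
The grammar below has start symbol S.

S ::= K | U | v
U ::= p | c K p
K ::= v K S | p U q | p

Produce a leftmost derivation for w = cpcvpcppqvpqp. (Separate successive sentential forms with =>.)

S => U => cKp => cpUqp => cpcKpqp => cpcvKSpqp => cpcvpUqSpqp => cpcvpcKpqSpqp => cpcvpcppqSpqp => cpcvpcppqvpqp

S => U   [S ::= U]
U => cKp   [U ::= c K p]
cKp => cpUqp   [K ::= p U q]
cpUqp => cpcKpqp   [U ::= c K p]
cpcKpqp => cpcvKSpqp   [K ::= v K S]
cpcvKSpqp => cpcvpUqSpqp   [K ::= p U q]
cpcvpUqSpqp => cpcvpcKpqSpqp   [U ::= c K p]
cpcvpcKpqSpqp => cpcvpcppqSpqp   [K ::= p]
cpcvpcppqSpqp => cpcvpcppqvpqp   [S ::= v]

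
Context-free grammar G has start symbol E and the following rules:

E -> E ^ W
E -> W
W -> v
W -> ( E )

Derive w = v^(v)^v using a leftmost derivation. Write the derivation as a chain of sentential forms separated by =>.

E => E^W => E^W^W => W^W^W => v^W^W => v^(E)^W => v^(W)^W => v^(v)^W => v^(v)^v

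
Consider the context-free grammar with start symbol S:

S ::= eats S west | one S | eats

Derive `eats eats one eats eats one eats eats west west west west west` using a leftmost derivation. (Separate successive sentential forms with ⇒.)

S ⇒ eats S west   [S ::= eats S west]
eats S west ⇒ eats eats S west west   [S ::= eats S west]
eats eats S west west ⇒ eats eats one S west west   [S ::= one S]
eats eats one S west west ⇒ eats eats one eats S west west west   [S ::= eats S west]
eats eats one eats S west west west ⇒ eats eats one eats eats S west west west west   [S ::= eats S west]
eats eats one eats eats S west west west west ⇒ eats eats one eats eats one S west west west west   [S ::= one S]
eats eats one eats eats one S west west west west ⇒ eats eats one eats eats one eats S west west west west west   [S ::= eats S west]
eats eats one eats eats one eats S west west west west west ⇒ eats eats one eats eats one eats eats west west west west west   [S ::= eats]

S ⇒ eats S west ⇒ eats eats S west west ⇒ eats eats one S west west ⇒ eats eats one eats S west west west ⇒ eats eats one eats eats S west west west west ⇒ eats eats one eats eats one S west west west west ⇒ eats eats one eats eats one eats S west west west west west ⇒ eats eats one eats eats one eats eats west west west west west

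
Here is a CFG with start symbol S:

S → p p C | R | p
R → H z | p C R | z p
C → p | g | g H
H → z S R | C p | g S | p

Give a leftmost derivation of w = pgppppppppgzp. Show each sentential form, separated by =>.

S => R   [S → R]
R => pCR   [R → p C R]
pCR => pgHR   [C → g H]
pgHR => pgpR   [H → p]
pgpR => pgppCR   [R → p C R]
pgppCR => pgpppR   [C → p]
pgpppR => pgppppCR   [R → p C R]
pgppppCR => pgpppppR   [C → p]
pgpppppR => pgppppppCR   [R → p C R]
pgppppppCR => pgpppppppR   [C → p]
pgpppppppR => pgppppppppCR   [R → p C R]
pgppppppppCR => pgppppppppgR   [C → g]
pgppppppppgR => pgppppppppgzp   [R → z p]

S => R => pCR => pgHR => pgpR => pgppCR => pgpppR => pgppppCR => pgpppppR => pgppppppCR => pgpppppppR => pgppppppppCR => pgppppppppgR => pgppppppppgzp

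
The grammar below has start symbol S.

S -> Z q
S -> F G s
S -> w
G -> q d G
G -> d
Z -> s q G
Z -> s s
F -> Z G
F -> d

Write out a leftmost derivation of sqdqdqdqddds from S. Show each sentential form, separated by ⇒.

S ⇒ FGs   [S -> F G s]
FGs ⇒ ZGGs   [F -> Z G]
ZGGs ⇒ sqGGGs   [Z -> s q G]
sqGGGs ⇒ sqdGGs   [G -> d]
sqdGGs ⇒ sqdqdGGs   [G -> q d G]
sqdqdGGs ⇒ sqdqdqdGGs   [G -> q d G]
sqdqdqdGGs ⇒ sqdqdqdqdGGs   [G -> q d G]
sqdqdqdqdGGs ⇒ sqdqdqdqddGs   [G -> d]
sqdqdqdqddGs ⇒ sqdqdqdqddds   [G -> d]

S⇒FGs⇒ZGGs⇒sqGGGs⇒sqdGGs⇒sqdqdGGs⇒sqdqdqdGGs⇒sqdqdqdqdGGs⇒sqdqdqdqddGs⇒sqdqdqdqddds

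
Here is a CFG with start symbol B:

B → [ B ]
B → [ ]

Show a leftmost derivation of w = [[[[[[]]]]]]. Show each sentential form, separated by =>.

B => [B] => [[B]] => [[[B]]] => [[[[B]]]] => [[[[[B]]]]] => [[[[[[]]]]]]

B => [B]   [B → [ B ]]
[B] => [[B]]   [B → [ B ]]
[[B]] => [[[B]]]   [B → [ B ]]
[[[B]]] => [[[[B]]]]   [B → [ B ]]
[[[[B]]]] => [[[[[B]]]]]   [B → [ B ]]
[[[[[B]]]]] => [[[[[[]]]]]]   [B → [ ]]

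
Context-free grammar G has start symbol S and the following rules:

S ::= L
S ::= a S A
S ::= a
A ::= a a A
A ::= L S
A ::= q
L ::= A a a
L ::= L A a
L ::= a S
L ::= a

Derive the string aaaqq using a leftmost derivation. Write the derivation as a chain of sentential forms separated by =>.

S => aSA => aaSAA => aaLAA => aaaAA => aaaqA => aaaqq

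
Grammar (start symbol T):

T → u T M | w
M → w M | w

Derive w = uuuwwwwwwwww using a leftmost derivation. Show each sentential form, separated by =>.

T => uTM   [T → u T M]
uTM => uuTMM   [T → u T M]
uuTMM => uuuTMMM   [T → u T M]
uuuTMMM => uuuwMMM   [T → w]
uuuwMMM => uuuwwMMM   [M → w M]
uuuwwMMM => uuuwwwMMM   [M → w M]
uuuwwwMMM => uuuwwwwMM   [M → w]
uuuwwwwMM => uuuwwwwwMM   [M → w M]
uuuwwwwwMM => uuuwwwwwwMM   [M → w M]
uuuwwwwwwMM => uuuwwwwwwwMM   [M → w M]
uuuwwwwwwwMM => uuuwwwwwwwwM   [M → w]
uuuwwwwwwwwM => uuuwwwwwwwww   [M → w]

T=>uTM=>uuTMM=>uuuTMMM=>uuuwMMM=>uuuwwMMM=>uuuwwwMMM=>uuuwwwwMM=>uuuwwwwwMM=>uuuwwwwwwMM=>uuuwwwwwwwMM=>uuuwwwwwwwwM=>uuuwwwwwwwww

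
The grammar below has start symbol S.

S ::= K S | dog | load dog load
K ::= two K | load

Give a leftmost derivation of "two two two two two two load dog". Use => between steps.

S => K S => two K S => two two K S => two two two K S => two two two two K S => two two two two two K S => two two two two two two K S => two two two two two two load S => two two two two two two load dog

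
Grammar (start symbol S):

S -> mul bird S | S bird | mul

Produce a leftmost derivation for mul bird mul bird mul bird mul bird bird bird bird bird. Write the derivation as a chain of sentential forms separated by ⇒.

S ⇒ mul bird S ⇒ mul bird S bird ⇒ mul bird S bird bird ⇒ mul bird mul bird S bird bird ⇒ mul bird mul bird S bird bird bird ⇒ mul bird mul bird S bird bird bird bird ⇒ mul bird mul bird mul bird S bird bird bird bird ⇒ mul bird mul bird mul bird S bird bird bird bird bird ⇒ mul bird mul bird mul bird mul bird bird bird bird bird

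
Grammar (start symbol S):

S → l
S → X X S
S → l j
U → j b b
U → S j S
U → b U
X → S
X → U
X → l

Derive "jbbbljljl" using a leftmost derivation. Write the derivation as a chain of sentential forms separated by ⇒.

S ⇒ XXS ⇒ UXS ⇒ jbbXS ⇒ jbbUS ⇒ jbbbUS ⇒ jbbbSjSS ⇒ jbbbljSS ⇒ jbbbljljS ⇒ jbbbljljl

S ⇒ XXS   [S → X X S]
XXS ⇒ UXS   [X → U]
UXS ⇒ jbbXS   [U → j b b]
jbbXS ⇒ jbbUS   [X → U]
jbbUS ⇒ jbbbUS   [U → b U]
jbbbUS ⇒ jbbbSjSS   [U → S j S]
jbbbSjSS ⇒ jbbbljSS   [S → l]
jbbbljSS ⇒ jbbbljljS   [S → l j]
jbbbljljS ⇒ jbbbljljl   [S → l]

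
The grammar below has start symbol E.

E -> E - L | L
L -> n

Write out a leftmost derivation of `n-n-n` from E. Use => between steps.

E => E-L   [E -> E - L]
E-L => E-L-L   [E -> E - L]
E-L-L => L-L-L   [E -> L]
L-L-L => n-L-L   [L -> n]
n-L-L => n-n-L   [L -> n]
n-n-L => n-n-n   [L -> n]

E => E-L => E-L-L => L-L-L => n-L-L => n-n-L => n-n-n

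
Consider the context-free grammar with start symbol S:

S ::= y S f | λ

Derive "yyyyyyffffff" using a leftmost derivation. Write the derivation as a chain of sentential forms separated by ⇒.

S ⇒ ySf   [S ::= y S f]
ySf ⇒ yySff   [S ::= y S f]
yySff ⇒ yyySfff   [S ::= y S f]
yyySfff ⇒ yyyySffff   [S ::= y S f]
yyyySffff ⇒ yyyyySfffff   [S ::= y S f]
yyyyySfffff ⇒ yyyyyySffffff   [S ::= y S f]
yyyyyySffffff ⇒ yyyyyyffffff   [S ::= λ]

S⇒ySf⇒yySff⇒yyySfff⇒yyyySffff⇒yyyyySfffff⇒yyyyyySffffff⇒yyyyyyffffff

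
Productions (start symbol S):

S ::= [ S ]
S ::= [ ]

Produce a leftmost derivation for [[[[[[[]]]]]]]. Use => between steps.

S => [S] => [[S]] => [[[S]]] => [[[[S]]]] => [[[[[S]]]]] => [[[[[[S]]]]]] => [[[[[[[]]]]]]]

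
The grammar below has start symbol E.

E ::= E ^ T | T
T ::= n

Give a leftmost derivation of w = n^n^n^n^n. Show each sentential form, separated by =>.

E => E^T   [E ::= E ^ T]
E^T => E^T^T   [E ::= E ^ T]
E^T^T => E^T^T^T   [E ::= E ^ T]
E^T^T^T => E^T^T^T^T   [E ::= E ^ T]
E^T^T^T^T => T^T^T^T^T   [E ::= T]
T^T^T^T^T => n^T^T^T^T   [T ::= n]
n^T^T^T^T => n^n^T^T^T   [T ::= n]
n^n^T^T^T => n^n^n^T^T   [T ::= n]
n^n^n^T^T => n^n^n^n^T   [T ::= n]
n^n^n^n^T => n^n^n^n^n   [T ::= n]

E=>E^T=>E^T^T=>E^T^T^T=>E^T^T^T^T=>T^T^T^T^T=>n^T^T^T^T=>n^n^T^T^T=>n^n^n^T^T=>n^n^n^n^T=>n^n^n^n^n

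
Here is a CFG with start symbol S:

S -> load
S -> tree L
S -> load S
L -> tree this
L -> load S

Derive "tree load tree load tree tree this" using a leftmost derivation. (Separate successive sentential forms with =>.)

S => tree L => tree load S => tree load tree L => tree load tree load S => tree load tree load tree L => tree load tree load tree tree this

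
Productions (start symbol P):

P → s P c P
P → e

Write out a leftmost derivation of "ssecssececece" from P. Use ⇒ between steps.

P ⇒ sPcP   [P → s P c P]
sPcP ⇒ ssPcPcP   [P → s P c P]
ssPcPcP ⇒ ssecPcP   [P → e]
ssecPcP ⇒ ssecsPcPcP   [P → s P c P]
ssecsPcPcP ⇒ ssecssPcPcPcP   [P → s P c P]
ssecssPcPcPcP ⇒ ssecssecPcPcP   [P → e]
ssecssecPcPcP ⇒ ssecssececPcP   [P → e]
ssecssececPcP ⇒ ssecssecececP   [P → e]
ssecssecececP ⇒ ssecssececece   [P → e]

P ⇒ sPcP ⇒ ssPcPcP ⇒ ssecPcP ⇒ ssecsPcPcP ⇒ ssecssPcPcPcP ⇒ ssecssecPcPcP ⇒ ssecssececPcP ⇒ ssecssecececP ⇒ ssecssececece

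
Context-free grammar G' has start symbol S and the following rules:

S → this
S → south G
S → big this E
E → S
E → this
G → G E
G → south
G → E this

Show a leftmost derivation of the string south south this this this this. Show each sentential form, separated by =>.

S => south G   [S → south G]
south G => south G E   [G → G E]
south G E => south G E E   [G → G E]
south G E E => south G E E E   [G → G E]
south G E E E => south G E E E E   [G → G E]
south G E E E E => south south E E E E   [G → south]
south south E E E E => south south this E E E   [E → this]
south south this E E E => south south this this E E   [E → this]
south south this this E E => south south this this this E   [E → this]
south south this this this E => south south this this this this   [E → this]

S => south G => south G E => south G E E => south G E E E => south G E E E E => south south E E E E => south south this E E E => south south this this E E => south south this this this E => south south this this this this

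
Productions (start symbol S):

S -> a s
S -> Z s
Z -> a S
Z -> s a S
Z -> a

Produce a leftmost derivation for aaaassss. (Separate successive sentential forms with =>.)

S => Zs => aSs => aZss => aaSss => aaZsss => aaaSsss => aaaZssss => aaaassss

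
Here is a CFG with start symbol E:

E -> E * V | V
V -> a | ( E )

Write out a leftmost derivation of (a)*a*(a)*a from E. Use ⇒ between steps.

E ⇒ E*V   [E -> E * V]
E*V ⇒ E*V*V   [E -> E * V]
E*V*V ⇒ E*V*V*V   [E -> E * V]
E*V*V*V ⇒ V*V*V*V   [E -> V]
V*V*V*V ⇒ (E)*V*V*V   [V -> ( E )]
(E)*V*V*V ⇒ (V)*V*V*V   [E -> V]
(V)*V*V*V ⇒ (a)*V*V*V   [V -> a]
(a)*V*V*V ⇒ (a)*a*V*V   [V -> a]
(a)*a*V*V ⇒ (a)*a*(E)*V   [V -> ( E )]
(a)*a*(E)*V ⇒ (a)*a*(V)*V   [E -> V]
(a)*a*(V)*V ⇒ (a)*a*(a)*V   [V -> a]
(a)*a*(a)*V ⇒ (a)*a*(a)*a   [V -> a]

E⇒E*V⇒E*V*V⇒E*V*V*V⇒V*V*V*V⇒(E)*V*V*V⇒(V)*V*V*V⇒(a)*V*V*V⇒(a)*a*V*V⇒(a)*a*(E)*V⇒(a)*a*(V)*V⇒(a)*a*(a)*V⇒(a)*a*(a)*a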